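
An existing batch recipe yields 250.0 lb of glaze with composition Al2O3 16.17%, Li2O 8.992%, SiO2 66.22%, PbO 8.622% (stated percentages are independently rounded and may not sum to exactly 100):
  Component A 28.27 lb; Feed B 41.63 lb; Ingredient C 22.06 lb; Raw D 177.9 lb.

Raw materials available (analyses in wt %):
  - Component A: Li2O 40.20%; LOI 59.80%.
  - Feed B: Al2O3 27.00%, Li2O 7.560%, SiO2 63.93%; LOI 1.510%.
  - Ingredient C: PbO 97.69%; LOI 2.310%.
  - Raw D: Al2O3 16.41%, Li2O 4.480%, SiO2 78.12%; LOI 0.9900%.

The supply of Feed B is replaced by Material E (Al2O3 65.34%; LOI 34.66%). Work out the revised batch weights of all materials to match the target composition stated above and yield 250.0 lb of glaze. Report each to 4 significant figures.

Revised batch per 250.0 lb glaze:
  Component A: 32.30 lb
  Material E: 8.646 lb
  Ingredient C: 22.06 lb
  Raw D: 211.9 lb
Total batch = 274.9 lb; LOI loss = 24.92 lb

All arithmetic carries exact precision at each step — working values are shown (rounded to four significant figures) when written out; a single rounding yields each reported number — the derived quantities (yield, LOI, totals, glass mass, four oxide percentages) are carried in full precision from the weighed amounts for 250.0 lb of glass precisely as stated by the problem or the answer.
Target oxide masses per 250.0 lb glaze:
  Al2O3: 16.17% × 250.0 = 40.43 lb
  Li2O: 8.992% × 250.0 = 22.48 lb
  SiO2: 66.22% × 250.0 = 165.6 lb
  PbO: 8.622% × 250.0 = 21.56 lb
Mass-balance tally per oxide on the weights just shown, relative to the basis at hand (every target is met by its sum within answer rounding):
  Al2O3: 8.646·0.6534 + 211.9·0.1641 = 40.42 lb (target 40.43 lb)
  Li2O: 32.30·0.4020 + 211.9·0.04480 = 22.48 lb (target 22.48 lb)
  SiO2: 211.9·0.7812 = 165.5 lb (target 165.6 lb)
  PbO: 22.06·0.9769 = 21.55 lb (target 21.56 lb)
Mass balance on the glass: Σ batch − LOI loss = 250.0 lb (the targets, summed, come to 250.0 lb; with the basis standing at 250.0 lb — deltas are rounding alone).
Batch grand total — Σ batch = 274.9 lb; LOI removed, Σ of batch·LOI: 24.92 lb; as yield: glass ÷ batch → 90.94%.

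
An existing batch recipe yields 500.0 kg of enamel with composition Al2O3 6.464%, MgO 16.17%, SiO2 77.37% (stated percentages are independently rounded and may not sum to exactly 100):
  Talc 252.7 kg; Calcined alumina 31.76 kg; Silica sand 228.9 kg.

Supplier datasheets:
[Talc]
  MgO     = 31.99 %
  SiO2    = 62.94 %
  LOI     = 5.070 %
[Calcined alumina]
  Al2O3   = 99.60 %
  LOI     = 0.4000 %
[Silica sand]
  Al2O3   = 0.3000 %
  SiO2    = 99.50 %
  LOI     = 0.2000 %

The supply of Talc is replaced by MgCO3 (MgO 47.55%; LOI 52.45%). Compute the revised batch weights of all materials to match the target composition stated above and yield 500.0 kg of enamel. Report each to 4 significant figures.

Revised batch per 500.0 kg enamel:
  MgCO3: 170.0 kg
  Calcined alumina: 31.28 kg
  Silica sand: 388.8 kg
Total batch = 590.1 kg; LOI loss = 90.07 kg

Every computation maintains full float precision through the solve; working values appear rounded to four significant digits across the worked steps. Every reported figure is rounded just once — all derived quantities, which include net glass mass, totals, three oxide percentages, ignition loss, yield, are carried at full float precision, exactly as shown in the problem or answer text, starting from the weights at 500.0 kg of glass.
Oxide mass targets, per 500.0 kg enamel:
  Al2O3: 6.464% × 500.0 = 32.32 kg
  MgO: 16.17% × 500.0 = 80.85 kg
  SiO2: 77.37% × 500.0 = 386.8 kg
Balance tally, oxide-wise, working from each reported weight, against the basis in use (each sum matches its target mass up to rounding of the answer):
  Al2O3: 31.28·0.9960 + 388.8·0.003000 = 32.32 kg (target 32.32 kg)
  MgO: 170.0·0.4755 = 80.83 kg (target 80.85 kg)
  SiO2: 388.8·0.9950 = 386.9 kg (target 386.8 kg)
Glass-mass bookkeeping: total batch − LOI = 500.0 kg (targets for the oxides total 500.0 kg; against the stated basis, 500.0 kg — deltas are rounding alone).
Whole-batch sum: Σ batch = 590.1 kg; LOI loss = Σ batch·LOI = 90.07 kg; glass ÷ batch gives a yield of 84.74%.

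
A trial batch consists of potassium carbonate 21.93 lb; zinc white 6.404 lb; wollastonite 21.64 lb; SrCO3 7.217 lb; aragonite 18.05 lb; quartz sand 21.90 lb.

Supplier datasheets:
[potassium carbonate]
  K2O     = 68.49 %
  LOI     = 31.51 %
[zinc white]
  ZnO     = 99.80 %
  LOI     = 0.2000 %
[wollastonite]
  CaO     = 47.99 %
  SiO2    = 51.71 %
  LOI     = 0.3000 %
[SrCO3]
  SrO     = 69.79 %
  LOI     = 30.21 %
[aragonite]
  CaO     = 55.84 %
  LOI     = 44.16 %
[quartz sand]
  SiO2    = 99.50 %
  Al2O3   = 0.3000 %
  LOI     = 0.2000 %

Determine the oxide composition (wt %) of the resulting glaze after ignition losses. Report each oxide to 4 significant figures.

In-progress results are printed with 4-significant-figure rounding in the printout; every computation maintains exact precision end to end; a single rounding yields every reported value — derived quantities, which include ignition loss, yield, the six compositions, glass mass, totals, are rebuilt in full float precision, as given in either problem or answer, starting from the weights per 79.96 lb of glass.
Mass of each oxide from the mix:
  CaO: 21.64·0.4799 + 18.05·0.5584 = 20.46 lb
  K2O: 21.93·0.6849 = 15.02 lb
  SrO: 7.217·0.6979 = 5.037 lb
  SiO2: 21.64·0.5171 + 21.90·0.9950 = 32.98 lb
  ZnO: 6.404·0.9980 = 6.391 lb
  Al2O3: 21.90·0.003000 = 0.06570 lb
LOI: 21.93·0.3151 + 6.404·0.002000 + 21.64·0.003000 + 7.217·0.3021 + 18.05·0.4416 + 21.90·0.002000 = 17.18 lb
Glass = total batch minus LOI = 97.14 − 17.18 = 79.96 lb (consistent with Σ oxide mass)
wt % = oxide mass / glass mass × 100

Glass mass = 79.96 lb (batch 97.14 − LOI 17.18).
Composition: CaO 25.59%, K2O 18.78%, SrO 6.299%, SiO2 41.25%, ZnO 7.993%, Al2O3 0.08217%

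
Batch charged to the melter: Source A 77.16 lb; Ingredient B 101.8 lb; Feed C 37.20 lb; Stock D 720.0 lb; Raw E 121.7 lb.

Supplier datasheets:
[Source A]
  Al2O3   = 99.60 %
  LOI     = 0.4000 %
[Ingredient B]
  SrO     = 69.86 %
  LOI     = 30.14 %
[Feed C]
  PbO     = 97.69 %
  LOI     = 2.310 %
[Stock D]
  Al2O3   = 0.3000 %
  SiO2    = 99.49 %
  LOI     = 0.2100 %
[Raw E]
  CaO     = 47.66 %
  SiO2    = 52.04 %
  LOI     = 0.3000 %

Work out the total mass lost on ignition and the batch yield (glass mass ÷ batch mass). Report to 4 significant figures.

Rounding to 4 significant figures governs every intermediate as printed — all internal work maintains full precision from start to finish; every reported figure takes just one rounding. The derived quantities (the totals, LOI, the five compositions, glass mass, yield) are carried from the weighed amounts per 1024 lb of glass at exact precision, precisely as stated by either problem or answer.
Each material's LOI contribution:
  Source A: 77.16 × 0.004000 = 0.3086 lb
  Ingredient B: 101.8 × 0.3014 = 30.68 lb
  Feed C: 37.20 × 0.02310 = 0.8593 lb
  Stock D: 720.0 × 0.002100 = 1.512 lb
  Raw E: 121.7 × 0.003000 = 0.3651 lb
Total LOI = 33.73 lb
Glass = batch − LOI = 1058 − 33.73 = 1024 lb

LOI loss = 33.73 lb; glass = 1024 lb; yield = 96.81%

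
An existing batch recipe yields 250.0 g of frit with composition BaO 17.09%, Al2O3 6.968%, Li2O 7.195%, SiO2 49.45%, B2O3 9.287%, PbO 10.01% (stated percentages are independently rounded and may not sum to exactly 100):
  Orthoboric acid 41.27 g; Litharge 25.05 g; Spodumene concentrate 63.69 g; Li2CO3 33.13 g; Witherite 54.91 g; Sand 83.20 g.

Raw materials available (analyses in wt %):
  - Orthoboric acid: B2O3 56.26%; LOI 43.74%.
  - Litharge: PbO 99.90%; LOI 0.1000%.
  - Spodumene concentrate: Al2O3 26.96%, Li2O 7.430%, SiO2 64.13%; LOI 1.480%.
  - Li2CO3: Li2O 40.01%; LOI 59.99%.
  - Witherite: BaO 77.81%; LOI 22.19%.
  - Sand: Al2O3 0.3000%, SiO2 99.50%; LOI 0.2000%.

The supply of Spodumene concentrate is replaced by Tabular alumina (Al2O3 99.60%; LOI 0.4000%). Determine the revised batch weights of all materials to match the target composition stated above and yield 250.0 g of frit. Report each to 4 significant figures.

Revised batch per 250.0 g frit:
  Orthoboric acid: 41.27 g
  Litharge: 25.05 g
  Tabular alumina: 17.12 g
  Li2CO3: 44.96 g
  Witherite: 54.91 g
  Sand: 124.2 g
Total batch = 307.5 g; LOI loss = 57.55 g

In-progress results are printed rounded off to 4 significant digits as written; the whole derivation runs at full precision in every operation — exactly one rounding goes into each reported number; all derived quantities (the six compositions, the totals, the yield, ignition loss, glass mass) are re-derived in full precision using the weight values per 250.0 g of glass, as written in problem or answer.
Oxide mass targets, per 250.0 g frit:
  BaO: 17.09% × 250.0 = 42.72 g
  Al2O3: 6.968% × 250.0 = 17.42 g
  Li2O: 7.195% × 250.0 = 17.99 g
  SiO2: 49.45% × 250.0 = 123.6 g
  B2O3: 9.287% × 250.0 = 23.22 g
  PbO: 10.01% × 250.0 = 25.02 g
Checking each oxide sum with the batch weights as given, per the basis as stated (sum by sum, the targets are met modulo rounding of the values):
  BaO: 54.91·0.7781 = 42.73 g (target 42.72 g)
  Al2O3: 17.12·0.9960 + 124.2·0.003000 = 17.42 g (target 17.42 g)
  Li2O: 44.96·0.4001 = 17.99 g (target 17.99 g)
  SiO2: 124.2·0.9950 = 123.6 g (target 123.6 g)
  B2O3: 41.27·0.5626 = 23.22 g (target 23.22 g)
  PbO: 25.05·0.9990 = 25.02 g (target 25.02 g)
Auditing the glass mass value: total charge less LOI = 250.0 g (summing oxide targets gives 250.0 g; stated basis 250.0 g — gaps are rounding artifacts).
Summing the batch: Σ batch = 307.5 g; LOI removed, Σ of batch·LOI: 57.55 g; yield = glass ÷ total batch = 81.29%.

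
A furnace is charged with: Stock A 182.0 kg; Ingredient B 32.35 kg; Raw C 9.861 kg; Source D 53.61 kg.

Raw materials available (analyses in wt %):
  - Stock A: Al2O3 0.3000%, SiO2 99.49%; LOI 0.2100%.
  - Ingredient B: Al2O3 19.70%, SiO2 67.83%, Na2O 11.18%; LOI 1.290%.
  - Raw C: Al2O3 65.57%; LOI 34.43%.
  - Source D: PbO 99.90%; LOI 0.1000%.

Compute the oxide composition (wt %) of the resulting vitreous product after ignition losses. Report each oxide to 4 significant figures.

In-progress results are printed, rounded to 4 significant digits, across the worked steps. All internal work carries full precision throughout — exactly one rounding is applied to every reported value; derived quantities are computed in full float precision (glass mass, the yield, four oxide percentages, totals, ignition loss) starting from the weights on 273.6 kg of glass, as they appear in the problem or the answer.
What the batch supplies per oxide:
  Al2O3: 182.0·0.003000 + 32.35·0.1970 + 9.861·0.6557 = 13.38 kg
  SiO2: 182.0·0.9949 + 32.35·0.6783 = 203.0 kg
  PbO: 53.61·0.9990 = 53.56 kg
  Na2O: 32.35·0.1118 = 3.617 kg
LOI: 182.0·0.002100 + 32.35·0.01290 + 9.861·0.3443 + 53.61·0.001000 = 4.248 kg
Glass mass = batch − LOI = 277.8 − 4.248 = 273.6 kg (matching Σ of the oxides)
each wt % is 100 × oxide ÷ glass

Glass mass = 273.6 kg (batch 277.8 − LOI 4.248).
Composition: Al2O3 4.893%, SiO2 74.21%, PbO 19.58%, Na2O 1.322%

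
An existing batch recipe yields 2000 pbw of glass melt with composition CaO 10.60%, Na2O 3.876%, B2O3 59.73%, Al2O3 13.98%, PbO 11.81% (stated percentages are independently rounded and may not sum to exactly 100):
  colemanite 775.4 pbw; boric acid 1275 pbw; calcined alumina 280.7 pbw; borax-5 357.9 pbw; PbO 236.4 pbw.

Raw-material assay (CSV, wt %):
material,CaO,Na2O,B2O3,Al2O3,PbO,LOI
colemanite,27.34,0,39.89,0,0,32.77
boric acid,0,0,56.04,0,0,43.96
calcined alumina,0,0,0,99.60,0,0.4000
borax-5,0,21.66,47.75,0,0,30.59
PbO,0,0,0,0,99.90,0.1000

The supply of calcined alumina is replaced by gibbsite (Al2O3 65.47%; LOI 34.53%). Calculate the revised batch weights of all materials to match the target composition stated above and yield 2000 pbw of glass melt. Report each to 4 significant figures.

Revised batch per 2000 pbw glass melt:
  colemanite: 775.4 pbw
  boric acid: 1275 pbw
  gibbsite: 427.1 pbw
  borax-5: 357.9 pbw
  PbO: 236.4 pbw
Total batch = 3072 pbw; LOI loss = 1072 pbw

The whole derivation maintains full precision in all steps. Working values are shown with 4-significant-figure rounding between the steps; each reported result receives exactly one rounding. Derived quantities, which include ignition loss, net glass mass, totals, the five compositions, yield, are rebuilt in exact precision, as they appear in the question or the answer, from the batch weights per 2000 pbw of glass.
Oxide mass targets, per 2000 pbw glass melt:
  CaO: 10.60% × 2000 = 212.0 pbw
  Na2O: 3.876% × 2000 = 77.52 pbw
  B2O3: 59.73% × 2000 = 1195 pbw
  Al2O3: 13.98% × 2000 = 279.6 pbw
  PbO: 11.81% × 2000 = 236.2 pbw
Sums-versus-targets review applying the batch weights above, against the basis in use (target by target, the sums agree once rounding is allowed for):
  CaO: 775.4·0.2734 = 212.0 pbw (target 212.0 pbw)
  Na2O: 357.9·0.2166 = 77.52 pbw (target 77.52 pbw)
  B2O3: 775.4·0.3989 + 1275·0.5604 + 357.9·0.4775 = 1195 pbw (target 1195 pbw)
  Al2O3: 427.1·0.6547 = 279.6 pbw (target 279.6 pbw)
  PbO: 236.4·0.9990 = 236.2 pbw (target 236.2 pbw)
Glass mass check: whole batch net of LOI = 2000 pbw (the targets, summed, come to 2000 pbw; versus the stated basis of 2000 pbw — any gap is answer rounding).
Adding the batch up: Σ batch = 3072 pbw; the LOI term Σ batch·LOI equals 1072 pbw; yield = glass ÷ total batch = 65.11%.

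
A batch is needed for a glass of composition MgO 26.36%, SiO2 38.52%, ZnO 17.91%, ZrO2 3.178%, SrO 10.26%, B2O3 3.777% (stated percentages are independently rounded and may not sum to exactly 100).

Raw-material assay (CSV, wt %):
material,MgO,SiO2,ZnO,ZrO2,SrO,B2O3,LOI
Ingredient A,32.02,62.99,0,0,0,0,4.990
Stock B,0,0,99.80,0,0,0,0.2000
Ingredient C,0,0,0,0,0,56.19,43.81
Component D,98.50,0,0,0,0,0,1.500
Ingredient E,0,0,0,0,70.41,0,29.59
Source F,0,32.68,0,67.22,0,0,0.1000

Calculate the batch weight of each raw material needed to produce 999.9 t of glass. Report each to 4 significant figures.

Working values are displayed rounded to four significant figures in the printout; the whole derivation runs at full float precision in every operation. Every reported value takes a single rounding; all derived quantities, including the six compositions, yield, totals, net glass mass, LOI, are rebuilt from the weighed amounts for 999.9 t of glass in full precision precisely as stated by the problem or answer text.
Per-oxide target masses for 999.9 t glass:
  MgO: 26.36% × 999.9 = 263.6 t
  SiO2: 38.52% × 999.9 = 385.2 t
  ZnO: 17.91% × 999.9 = 179.1 t
  ZrO2: 3.178% × 999.9 = 31.78 t
  SrO: 10.26% × 999.9 = 102.6 t
  B2O3: 3.777% × 999.9 = 37.77 t
Verifying the oxide balance applying the batch weights above, relative to the basis at hand (each sum matches its target mass given rounding of the digits):
  MgO: 586.9·0.3202 + 76.79·0.9850 = 263.6 t (target 263.6 t)
  SiO2: 586.9·0.6299 + 47.27·0.3268 = 385.1 t (target 385.2 t)
  ZnO: 179.4·0.9980 = 179.0 t (target 179.1 t)
  ZrO2: 47.27·0.6722 = 31.77 t (target 31.78 t)
  SrO: 145.7·0.7041 = 102.6 t (target 102.6 t)
  B2O3: 67.21·0.5619 = 37.77 t (target 37.77 t)
Glass mass check: the batch minus its LOI: 999.9 t (summing oxide targets gives 999.9 t; stated basis 999.9 t — deltas are rounding alone).
Batch total: Σ batch = 1103 t; LOI loss = Σ batch·LOI = 103.4 t; as yield: glass ÷ batch → 90.63%.

Batch per 999.9 t glass:
  Ingredient A: 586.9 t
  Stock B: 179.4 t
  Ingredient C: 67.21 t
  Component D: 76.79 t
  Ingredient E: 145.7 t
  Source F: 47.27 t
Total batch = 1103 t; LOI loss = 103.4 t; yield = 90.63%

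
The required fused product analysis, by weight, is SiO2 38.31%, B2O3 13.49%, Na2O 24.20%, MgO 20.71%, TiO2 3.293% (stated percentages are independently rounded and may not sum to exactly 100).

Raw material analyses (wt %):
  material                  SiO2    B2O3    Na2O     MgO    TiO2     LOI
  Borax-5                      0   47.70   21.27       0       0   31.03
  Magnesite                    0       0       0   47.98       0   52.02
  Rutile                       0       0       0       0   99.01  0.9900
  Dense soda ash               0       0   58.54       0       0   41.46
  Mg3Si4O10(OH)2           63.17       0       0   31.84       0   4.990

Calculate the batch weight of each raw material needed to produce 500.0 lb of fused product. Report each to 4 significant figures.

Rounding to four significant digits extends to every intermediate as shown. The whole derivation holds full precision throughout — every reported figure is rounded exactly once — all derived quantities (ignition loss, five oxide percentages, the totals, yield, glass mass) are recomputed at full float precision using the weight values for 500.0 lb of glass precisely as stated by the question or the answer.
Per-oxide target masses for 500.0 lb fused product:
  SiO2: 38.31% × 500.0 = 191.6 lb
  B2O3: 13.49% × 500.0 = 67.45 lb
  Na2O: 24.20% × 500.0 = 121.0 lb
  MgO: 20.71% × 500.0 = 103.6 lb
  TiO2: 3.293% × 500.0 = 16.46 lb
A balance pass over the oxides, using the reported weights, versus the basis set out (sums match the target masses once rounding is allowed for):
  SiO2: 303.2·0.6317 = 191.5 lb (target 191.6 lb)
  B2O3: 141.4·0.4770 = 67.45 lb (target 67.45 lb)
  Na2O: 141.4·0.2127 + 155.3·0.5854 = 121.0 lb (target 121.0 lb)
  MgO: 14.59·0.4798 + 303.2·0.3184 = 103.5 lb (target 103.6 lb)
  TiO2: 16.63·0.9901 = 16.47 lb (target 16.46 lb)
Auditing the glass mass value: the batch minus its LOI: 500.0 lb (oxide target masses add up to 500.0 lb; against the stated basis, 500.0 lb — deltas are rounding alone).
Batch grand total — Σ batch = 631.1 lb; LOI removed, Σ of batch·LOI: 131.1 lb; yield, glass over the total, = 79.22%.

Batch per 500.0 lb fused product:
  Borax-5: 141.4 lb
  Magnesite: 14.59 lb
  Rutile: 16.63 lb
  Dense soda ash: 155.3 lb
  Mg3Si4O10(OH)2: 303.2 lb
Total batch = 631.1 lb; LOI loss = 131.1 lb; yield = 79.22%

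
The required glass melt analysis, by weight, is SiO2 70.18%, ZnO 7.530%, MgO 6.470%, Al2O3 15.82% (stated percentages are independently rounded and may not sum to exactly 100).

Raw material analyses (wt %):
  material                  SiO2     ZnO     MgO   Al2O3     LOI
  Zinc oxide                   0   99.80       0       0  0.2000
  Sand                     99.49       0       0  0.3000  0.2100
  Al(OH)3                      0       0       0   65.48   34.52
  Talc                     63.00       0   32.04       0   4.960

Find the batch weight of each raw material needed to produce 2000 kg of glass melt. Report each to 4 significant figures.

Batch per 2000 kg glass melt:
  Zinc oxide: 150.9 kg
  Sand: 1155 kg
  Al(OH)3: 477.9 kg
  Talc: 403.9 kg
Total batch = 2188 kg; LOI loss = 187.7 kg; yield = 91.42%

In-progress results are printed rounded off to 4 significant figures on the page; the whole derivation carries full precision at every stage. A single rounding produces each reported figure; all derived quantities are computed at full precision (ignition loss, the totals, the yield, four oxide percentages, net glass mass) using the weight values for 2000 kg of glass, as given in question or answer.
Target masses of each oxide per 2000 kg glass melt:
  SiO2: 70.18% × 2000 = 1404 kg
  ZnO: 7.530% × 2000 = 150.6 kg
  MgO: 6.470% × 2000 = 129.4 kg
  Al2O3: 15.82% × 2000 = 316.4 kg
Oxide-by-oxide audit per the reported batch figures, under the basis named above (oxide sums agree with the targets exact up to rounding of places):
  SiO2: 1155·0.9949 + 403.9·0.6300 = 1404 kg (target 1404 kg)
  ZnO: 150.9·0.9980 = 150.6 kg (target 150.6 kg)
  MgO: 403.9·0.3204 = 129.4 kg (target 129.4 kg)
  Al2O3: 1155·0.003000 + 477.9·0.6548 = 316.4 kg (target 316.4 kg)
Mass balance on the glass: whole batch net of LOI = 2000 kg (per-oxide target masses sum to 2000 kg; the stated basis being 2000 kg — a pure rounding effect).
Total batch = Σ batch = 2188 kg; the LOI term Σ batch·LOI equals 187.7 kg; yield = glass ÷ total batch = 91.42%.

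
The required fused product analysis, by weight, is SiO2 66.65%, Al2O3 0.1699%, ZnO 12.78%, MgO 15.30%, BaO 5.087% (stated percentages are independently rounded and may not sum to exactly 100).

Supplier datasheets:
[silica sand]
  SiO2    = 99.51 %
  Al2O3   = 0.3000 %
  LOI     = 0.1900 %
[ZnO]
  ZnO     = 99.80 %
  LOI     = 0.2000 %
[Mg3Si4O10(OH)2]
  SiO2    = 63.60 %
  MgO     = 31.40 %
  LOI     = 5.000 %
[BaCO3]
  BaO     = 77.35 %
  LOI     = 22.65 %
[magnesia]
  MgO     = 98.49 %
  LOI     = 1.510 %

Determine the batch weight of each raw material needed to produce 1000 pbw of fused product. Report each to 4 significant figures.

Exact precision is carried at every stage. Intermediates are shown rounded to 4 significant digits in the printout; each reported number takes just one rounding; the derived quantities, including LOI, glass mass, totals, the yield, five oxide percentages, are carried starting from the weights for 1000 pbw of glass at full float precision as written in the question or the answer.
Target masses of each oxide per 1000 pbw fused product:
  SiO2: 66.65% × 1000 = 666.5 pbw
  Al2O3: 0.1699% × 1000 = 1.699 pbw
  ZnO: 12.78% × 1000 = 127.8 pbw
  MgO: 15.30% × 1000 = 153.0 pbw
  BaO: 5.087% × 1000 = 50.87 pbw
Checking each oxide sum using the reported weights, under the basis named above (sums match the target masses within answer rounding):
  SiO2: 566.3·0.9951 + 161.9·0.6360 = 666.5 pbw (target 666.5 pbw)
  Al2O3: 566.3·0.003000 = 1.699 pbw (target 1.699 pbw)
  ZnO: 128.1·0.9980 = 127.8 pbw (target 127.8 pbw)
  MgO: 161.9·0.3140 + 103.7·0.9849 = 153.0 pbw (target 153.0 pbw)
  BaO: 65.77·0.7735 = 50.87 pbw (target 50.87 pbw)
Glass-mass sanity pass: total charge less LOI = 999.9 pbw (targets for the oxides total 999.9 pbw; against the stated basis, 1000 pbw — gaps are rounding artifacts).
Whole-batch sum: Σ batch = 1026 pbw; LOI removed, Σ of batch·LOI: 25.89 pbw; yield, glass over the total, = 97.48%.

Batch per 1000 pbw fused product:
  silica sand: 566.3 pbw
  ZnO: 128.1 pbw
  Mg3Si4O10(OH)2: 161.9 pbw
  BaCO3: 65.77 pbw
  magnesia: 103.7 pbw
Total batch = 1026 pbw; LOI loss = 25.89 pbw; yield = 97.48%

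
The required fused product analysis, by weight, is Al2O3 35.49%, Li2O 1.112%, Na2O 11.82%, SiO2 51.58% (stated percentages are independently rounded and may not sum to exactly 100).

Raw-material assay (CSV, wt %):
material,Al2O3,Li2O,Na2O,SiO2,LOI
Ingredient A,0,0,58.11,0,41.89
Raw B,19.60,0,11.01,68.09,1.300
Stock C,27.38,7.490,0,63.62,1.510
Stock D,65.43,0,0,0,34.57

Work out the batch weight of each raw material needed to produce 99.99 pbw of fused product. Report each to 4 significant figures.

The whole derivation holds exact precision at all times — in-progress results appear rounded to four significant digits within the worked lines. Each reported figure takes exactly one rounding; derived quantities, including four oxide percentages, net glass mass, totals, LOI, the yield, are re-derived starting from the weights at 99.99 pbw of glass at full precision, as quoted within question or answer.
Oxide-by-oxide targets in 99.99 pbw fused product:
  Al2O3: 35.49% × 99.99 = 35.49 pbw
  Li2O: 1.112% × 99.99 = 1.112 pbw
  Na2O: 11.82% × 99.99 = 11.82 pbw
  SiO2: 51.58% × 99.99 = 51.57 pbw
A balance pass over the oxides, using the reported weights, versus the basis set out (every target is met by its sum net of answer rounding effects):
  Al2O3: 61.87·0.1960 + 14.84·0.2738 + 29.49·0.6543 = 35.49 pbw (target 35.49 pbw)
  Li2O: 14.84·0.07490 = 1.112 pbw (target 1.112 pbw)
  Na2O: 8.615·0.5811 + 61.87·0.1101 = 11.82 pbw (target 11.82 pbw)
  SiO2: 61.87·0.6809 + 14.84·0.6362 = 51.57 pbw (target 51.57 pbw)
Mass balance on the glass: the batch minus its LOI: 99.98 pbw (oxide target masses add up to 99.99 pbw; versus the stated basis of 99.99 pbw — gaps are rounding artifacts).
Whole-batch sum: Σ batch = 114.8 pbw; loss to ignition Σ batch·LOI = 14.83 pbw; the yield ratio, glass ÷ batch: 87.08%.

Batch per 99.99 pbw fused product:
  Ingredient A: 8.615 pbw
  Raw B: 61.87 pbw
  Stock C: 14.84 pbw
  Stock D: 29.49 pbw
Total batch = 114.8 pbw; LOI loss = 14.83 pbw; yield = 87.08%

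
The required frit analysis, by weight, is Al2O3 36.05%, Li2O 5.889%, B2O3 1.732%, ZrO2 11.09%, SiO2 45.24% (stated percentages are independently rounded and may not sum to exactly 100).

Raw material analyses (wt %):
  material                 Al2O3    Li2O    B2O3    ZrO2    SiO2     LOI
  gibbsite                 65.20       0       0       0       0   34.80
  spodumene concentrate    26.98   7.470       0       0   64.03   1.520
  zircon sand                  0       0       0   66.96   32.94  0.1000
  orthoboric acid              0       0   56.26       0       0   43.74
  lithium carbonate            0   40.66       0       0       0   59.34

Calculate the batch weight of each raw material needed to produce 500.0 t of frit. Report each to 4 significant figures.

All internal work keeps full precision from first step to last. Values along the way are displayed rounded to four significant figures alongside each step — each reported result is rounded once only; all derived quantities are carried in full precision (the five compositions, yield, glass mass, the totals, LOI) from the weighed amounts per 500.0 t of glass, exactly as shown in problem or answer.
Oxide mass targets, per 500.0 t frit:
  Al2O3: 36.05% × 500.0 = 180.2 t
  Li2O: 5.889% × 500.0 = 29.44 t
  B2O3: 1.732% × 500.0 = 8.660 t
  ZrO2: 11.09% × 500.0 = 55.45 t
  SiO2: 45.24% × 500.0 = 226.2 t
Mass-balance tally per oxide with the batch weights as given, against the basis in use (target by target, the sums agree given rounding of the digits):
  Al2O3: 147.9·0.6520 + 310.7·0.2698 = 180.3 t (target 180.2 t)
  Li2O: 310.7·0.07470 + 15.34·0.4066 = 29.45 t (target 29.44 t)
  B2O3: 15.39·0.5626 = 8.658 t (target 8.660 t)
  ZrO2: 82.81·0.6696 = 55.45 t (target 55.45 t)
  SiO2: 310.7·0.6403 + 82.81·0.3294 = 226.2 t (target 226.2 t)
Mass balance on the glass: the batch minus its LOI: 500.0 t (per-oxide target masses sum to 500.0 t; stated basis 500.0 t — any gap is answer rounding).
Batch grand total — Σ batch = 572.1 t; LOI loss = Σ batch·LOI = 72.11 t; yield: glass divided by total = 87.40%.

Batch per 500.0 t frit:
  gibbsite: 147.9 t
  spodumene concentrate: 310.7 t
  zircon sand: 82.81 t
  orthoboric acid: 15.39 t
  lithium carbonate: 15.34 t
Total batch = 572.1 t; LOI loss = 72.11 t; yield = 87.40%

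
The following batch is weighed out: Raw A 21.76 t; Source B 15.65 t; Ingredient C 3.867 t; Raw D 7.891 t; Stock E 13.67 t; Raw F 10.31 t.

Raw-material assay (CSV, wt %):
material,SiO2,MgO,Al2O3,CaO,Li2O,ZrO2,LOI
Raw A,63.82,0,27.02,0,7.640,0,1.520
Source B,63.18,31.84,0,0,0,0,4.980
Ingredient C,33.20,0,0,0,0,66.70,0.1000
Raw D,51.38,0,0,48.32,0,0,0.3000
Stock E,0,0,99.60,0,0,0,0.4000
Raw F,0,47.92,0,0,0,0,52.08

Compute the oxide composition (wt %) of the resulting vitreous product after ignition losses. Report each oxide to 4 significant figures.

Mid-chain values are printed (rounded to four significant digits) as written; exact precision is carried through every step. Each reported number includes exactly one rounding — derived quantities (ignition loss, the yield, the six compositions, net glass mass, the totals) are re-derived from the batch weights at 66.59 t of glass at full float precision, as quoted within the problem or answer text.
Oxide masses out of the charge:
  SiO2: 21.76·0.6382 + 15.65·0.6318 + 3.867·0.3320 + 7.891·0.5138 = 29.11 t
  MgO: 15.65·0.3184 + 10.31·0.4792 = 9.924 t
  Al2O3: 21.76·0.2702 + 13.67·0.9960 = 19.49 t
  CaO: 7.891·0.4832 = 3.813 t
  Li2O: 21.76·0.07640 = 1.662 t
  ZrO2: 3.867·0.6670 = 2.579 t
LOI: 21.76·0.01520 + 15.65·0.04980 + 3.867·0.001000 + 7.891·0.003000 + 13.67·0.004000 + 10.31·0.5208 = 6.562 t
The glass mass, total less LOI, = 73.15 − 6.562 = 66.59 t (the oxide masses sum to this)
wt % = oxide mass / glass mass × 100

Glass mass = 66.59 t (batch 73.15 − LOI 6.562).
Composition: SiO2 43.72%, MgO 14.90%, Al2O3 29.28%, CaO 5.726%, Li2O 2.497%, ZrO2 3.874%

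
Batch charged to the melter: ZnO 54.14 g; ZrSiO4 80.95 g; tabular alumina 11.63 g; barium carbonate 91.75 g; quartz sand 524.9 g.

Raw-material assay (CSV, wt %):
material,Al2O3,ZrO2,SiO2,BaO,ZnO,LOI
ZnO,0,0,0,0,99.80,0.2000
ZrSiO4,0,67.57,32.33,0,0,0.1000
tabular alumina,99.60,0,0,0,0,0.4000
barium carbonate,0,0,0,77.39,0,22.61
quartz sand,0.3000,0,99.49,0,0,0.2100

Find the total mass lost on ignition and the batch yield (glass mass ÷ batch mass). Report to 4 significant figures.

Working values appear rounded off to 4 significant digits on the page. All arithmetic keeps full float precision in every operation. Exactly one rounding is applied to each reported result; derived quantities are carried at full float precision (LOI, the yield, net glass mass, five oxide percentages, the totals) using the weight values at 741.3 g of glass exactly as shown in the problem or answer text.
Loss on ignition, line by line:
  ZnO: 54.14 × 0.002000 = 0.1083 g
  ZrSiO4: 80.95 × 0.001000 = 0.08095 g
  tabular alumina: 11.63 × 0.004000 = 0.04652 g
  barium carbonate: 91.75 × 0.2261 = 20.74 g
  quartz sand: 524.9 × 0.002100 = 1.102 g
Total LOI = 22.08 g
Glass = batch − LOI = 763.4 − 22.08 = 741.3 g

LOI loss = 22.08 g; glass = 741.3 g; yield = 97.11%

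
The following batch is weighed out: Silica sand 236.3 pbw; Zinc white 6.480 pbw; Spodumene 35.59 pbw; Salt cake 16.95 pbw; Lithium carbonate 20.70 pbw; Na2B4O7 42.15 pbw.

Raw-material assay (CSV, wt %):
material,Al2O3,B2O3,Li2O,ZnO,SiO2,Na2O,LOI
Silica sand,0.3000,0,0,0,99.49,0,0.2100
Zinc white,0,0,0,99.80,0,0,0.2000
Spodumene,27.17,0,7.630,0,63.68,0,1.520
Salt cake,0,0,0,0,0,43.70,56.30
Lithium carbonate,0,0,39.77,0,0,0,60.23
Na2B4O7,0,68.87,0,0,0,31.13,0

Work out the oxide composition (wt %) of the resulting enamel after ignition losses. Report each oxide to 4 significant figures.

The whole derivation maintains full float precision in every operation; mid-chain values are shown (rounded to four significant digits) on the page. Every reported result is rounded a single time — the derived quantities (the yield, ignition loss, six oxide percentages, the totals, net glass mass) are rebuilt at full float precision using the weight values at 335.1 pbw of glass, as set out in question or answer.
What the batch supplies per oxide:
  Al2O3: 236.3·0.003000 + 35.59·0.2717 = 10.38 pbw
  B2O3: 42.15·0.6887 = 29.03 pbw
  Li2O: 35.59·0.07630 + 20.70·0.3977 = 10.95 pbw
  ZnO: 6.480·0.9980 = 6.467 pbw
  SiO2: 236.3·0.9949 + 35.59·0.6368 = 257.8 pbw
  Na2O: 16.95·0.4370 + 42.15·0.3113 = 20.53 pbw
LOI: 236.3·0.002100 + 6.480·0.002000 + 35.59·0.01520 + 16.95·0.5630 + 20.70·0.6023 = 23.06 pbw
Glass mass = batch − LOI = 358.2 − 23.06 = 335.1 pbw (consistent with Σ oxide mass)
wt % = oxide mass / glass mass × 100

Glass mass = 335.1 pbw (batch 358.2 − LOI 23.06).
Composition: Al2O3 3.097%, B2O3 8.662%, Li2O 3.267%, ZnO 1.930%, SiO2 76.92%, Na2O 6.126%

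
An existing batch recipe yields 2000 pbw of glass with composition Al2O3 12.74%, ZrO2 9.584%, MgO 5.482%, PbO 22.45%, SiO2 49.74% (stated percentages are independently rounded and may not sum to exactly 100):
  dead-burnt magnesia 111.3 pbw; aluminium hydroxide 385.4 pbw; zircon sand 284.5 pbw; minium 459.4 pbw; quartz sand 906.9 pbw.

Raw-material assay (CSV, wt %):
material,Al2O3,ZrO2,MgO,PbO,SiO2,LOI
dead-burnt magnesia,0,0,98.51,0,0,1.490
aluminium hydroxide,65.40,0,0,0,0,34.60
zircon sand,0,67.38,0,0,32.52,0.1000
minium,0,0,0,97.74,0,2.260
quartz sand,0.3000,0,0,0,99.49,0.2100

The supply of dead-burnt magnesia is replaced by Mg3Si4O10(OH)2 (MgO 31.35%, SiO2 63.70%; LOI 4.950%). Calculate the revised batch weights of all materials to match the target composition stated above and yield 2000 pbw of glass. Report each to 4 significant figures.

Intermediates are printed rounded to 4 significant digits when written out — each numeric step keeps full float precision at all times. Every reported number is rounded a single time; all derived quantities, including LOI, totals, net glass mass, five oxide percentages, the yield, are recomputed starting from the weights for 2000 pbw of glass at full precision, as given in question or answer.
The oxide mass targets at 2000 pbw glass:
  Al2O3: 12.74% × 2000 = 254.8 pbw
  ZrO2: 9.584% × 2000 = 191.7 pbw
  MgO: 5.482% × 2000 = 109.6 pbw
  PbO: 22.45% × 2000 = 449.0 pbw
  SiO2: 49.74% × 2000 = 994.8 pbw
Per-oxide balance check per the reported batch figures, on the stated basis (oxide sums agree with the targets given rounding of the digits):
  Al2O3: 386.5·0.6540 + 683.0·0.003000 = 254.8 pbw (target 254.8 pbw)
  ZrO2: 284.5·0.6738 = 191.7 pbw (target 191.7 pbw)
  MgO: 349.7·0.3135 = 109.6 pbw (target 109.6 pbw)
  PbO: 459.4·0.9774 = 449.0 pbw (target 449.0 pbw)
  SiO2: 349.7·0.6370 + 284.5·0.3252 + 683.0·0.9949 = 994.8 pbw (target 994.8 pbw)
Glass-mass closure: batch total minus LOI = 2000 pbw (per-oxide target masses sum to 2000 pbw; the stated basis being 2000 pbw — deltas are rounding alone).
Batch grand total — Σ batch = 2163 pbw; the LOI term Σ batch·LOI equals 163.1 pbw; yield, glass over the total, = 92.46%.

Revised batch per 2000 pbw glass:
  Mg3Si4O10(OH)2: 349.7 pbw
  aluminium hydroxide: 386.5 pbw
  zircon sand: 284.5 pbw
  minium: 459.4 pbw
  quartz sand: 683.0 pbw
Total batch = 2163 pbw; LOI loss = 163.1 pbw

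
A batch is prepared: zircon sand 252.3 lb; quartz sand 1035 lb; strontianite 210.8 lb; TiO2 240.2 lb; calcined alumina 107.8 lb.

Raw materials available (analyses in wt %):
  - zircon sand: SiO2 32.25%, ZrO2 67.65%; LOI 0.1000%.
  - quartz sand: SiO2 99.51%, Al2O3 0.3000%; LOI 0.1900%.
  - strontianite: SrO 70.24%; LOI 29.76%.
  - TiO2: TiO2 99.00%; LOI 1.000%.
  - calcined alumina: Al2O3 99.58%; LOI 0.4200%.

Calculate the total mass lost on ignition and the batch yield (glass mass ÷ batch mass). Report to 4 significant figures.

Intermediates appear with 4-significant-digit rounding alongside each step. Exact precision is maintained at every stage — each reported value takes just one rounding. Derived quantities, which include ignition loss, glass mass, yield, the five compositions, totals, are carried at full precision, as written in the problem or answer text, from the batch weights per 1778 lb of glass.
LOI of each material in turn:
  zircon sand: 252.3 × 0.001000 = 0.2523 lb
  quartz sand: 1035 × 0.001900 = 1.966 lb
  strontianite: 210.8 × 0.2976 = 62.73 lb
  TiO2: 240.2 × 0.01000 = 2.402 lb
  calcined alumina: 107.8 × 0.004200 = 0.4528 lb
Total LOI = 67.81 lb
Glass = batch − LOI = 1846 − 67.81 = 1778 lb

LOI loss = 67.81 lb; glass = 1778 lb; yield = 96.33%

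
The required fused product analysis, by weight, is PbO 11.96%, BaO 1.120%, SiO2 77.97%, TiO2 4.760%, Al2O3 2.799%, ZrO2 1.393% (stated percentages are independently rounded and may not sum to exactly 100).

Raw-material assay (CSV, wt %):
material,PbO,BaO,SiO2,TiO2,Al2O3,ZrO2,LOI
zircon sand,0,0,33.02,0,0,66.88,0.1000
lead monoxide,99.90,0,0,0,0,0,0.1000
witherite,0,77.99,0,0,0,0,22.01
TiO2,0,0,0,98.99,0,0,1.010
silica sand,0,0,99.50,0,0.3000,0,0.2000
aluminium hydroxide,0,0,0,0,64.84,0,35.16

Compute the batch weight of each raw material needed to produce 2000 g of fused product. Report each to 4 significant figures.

Batch per 2000 g fused product:
  zircon sand: 41.66 g
  lead monoxide: 239.4 g
  witherite: 28.72 g
  TiO2: 96.17 g
  silica sand: 1553 g
  aluminium hydroxide: 79.15 g
Total batch = 2038 g; LOI loss = 38.51 g; yield = 98.11%

Rounding to 4 significant digits governs every working value as displayed; each numeric step carries full float precision at each step — every reported value is rounded just once. Derived quantities are rebuilt in full float precision (LOI, yield, net glass mass, totals, six oxide percentages) from the batch weights for 2000 g of glass precisely as stated by question or answer.
Oxide-by-oxide targets in 2000 g fused product:
  PbO: 11.96% × 2000 = 239.2 g
  BaO: 1.120% × 2000 = 22.40 g
  SiO2: 77.97% × 2000 = 1559 g
  TiO2: 4.760% × 2000 = 95.20 g
  Al2O3: 2.799% × 2000 = 55.98 g
  ZrO2: 1.393% × 2000 = 27.86 g
Sums-versus-targets review from the weights as reported, at the basis given (oxide sums agree with the targets once rounding is allowed for):
  PbO: 239.4·0.9990 = 239.2 g (target 239.2 g)
  BaO: 28.72·0.7799 = 22.40 g (target 22.40 g)
  SiO2: 41.66·0.3302 + 1553·0.9950 = 1559 g (target 1559 g)
  TiO2: 96.17·0.9899 = 95.20 g (target 95.20 g)
  Al2O3: 1553·0.003000 + 79.15·0.6484 = 55.98 g (target 55.98 g)
  ZrO2: 41.66·0.6688 = 27.86 g (target 27.86 g)
Glass-mass sanity pass: whole batch net of LOI = 2000 g (oxide target masses add up to 2000 g; the stated basis being 2000 g — a pure rounding effect).
Adding the batch up: Σ batch = 2038 g; the LOI term Σ batch·LOI equals 38.51 g; the yield ratio, glass ÷ batch: 98.11%.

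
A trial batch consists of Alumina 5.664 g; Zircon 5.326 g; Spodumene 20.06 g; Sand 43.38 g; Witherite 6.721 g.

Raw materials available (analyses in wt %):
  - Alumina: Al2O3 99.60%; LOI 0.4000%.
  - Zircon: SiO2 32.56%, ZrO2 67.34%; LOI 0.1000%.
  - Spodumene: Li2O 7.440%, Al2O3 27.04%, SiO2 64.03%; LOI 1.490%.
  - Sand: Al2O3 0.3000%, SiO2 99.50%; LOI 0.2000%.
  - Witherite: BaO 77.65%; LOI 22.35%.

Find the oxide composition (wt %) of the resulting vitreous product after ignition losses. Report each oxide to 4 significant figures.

Exact precision is carried in every operation. Values along the way are printed with 4-significant-digit rounding across the worked steps; every reported value carries a single rounding — the derived quantities, which include ignition loss, five oxide percentages, the totals, glass mass, yield, are computed in exact precision, as written in the question or the answer, from the weighed amounts at 79.24 g of glass.
Delivered oxide masses:
  Li2O: 20.06·0.07440 = 1.492 g
  Al2O3: 5.664·0.9960 + 20.06·0.2704 + 43.38·0.003000 = 11.20 g
  BaO: 6.721·0.7765 = 5.219 g
  SiO2: 5.326·0.3256 + 20.06·0.6403 + 43.38·0.9950 = 57.74 g
  ZrO2: 5.326·0.6734 = 3.587 g
LOI: 5.664·0.004000 + 5.326·0.001000 + 20.06·0.01490 + 43.38·0.002000 + 6.721·0.2235 = 1.916 g
The glass mass, total less LOI, = 81.15 − 1.916 = 79.24 g (consistent with Σ oxide mass)
wt %: oxide over glass, times 100

Glass mass = 79.24 g (batch 81.15 − LOI 1.916).
Composition: Li2O 1.884%, Al2O3 14.13%, BaO 6.587%, SiO2 72.87%, ZrO2 4.526%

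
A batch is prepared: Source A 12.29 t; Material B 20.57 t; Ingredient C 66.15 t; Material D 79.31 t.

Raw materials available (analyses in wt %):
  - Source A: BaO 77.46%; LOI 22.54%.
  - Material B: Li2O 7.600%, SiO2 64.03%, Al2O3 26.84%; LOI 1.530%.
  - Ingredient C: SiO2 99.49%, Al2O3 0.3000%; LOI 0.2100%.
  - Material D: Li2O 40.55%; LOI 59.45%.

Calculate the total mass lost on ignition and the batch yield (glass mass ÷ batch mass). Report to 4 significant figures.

LOI loss = 50.37 t; glass = 127.9 t; yield = 71.75%

Every computation keeps full float precision throughout; working values are displayed with 4-significant-figure rounding at each printed step. Every reported result takes a single rounding — the derived quantities are computed at exact precision (ignition loss, net glass mass, the totals, yield, four oxide percentages) from the batch weights at 127.9 t of glass exactly as printed in the problem or the answer.
Ignition loss by material:
  Source A: 12.29 × 0.2254 = 2.770 t
  Material B: 20.57 × 0.01530 = 0.3147 t
  Ingredient C: 66.15 × 0.002100 = 0.1389 t
  Material D: 79.31 × 0.5945 = 47.15 t
Total LOI = 50.37 t
Glass = batch − LOI = 178.3 − 50.37 = 127.9 t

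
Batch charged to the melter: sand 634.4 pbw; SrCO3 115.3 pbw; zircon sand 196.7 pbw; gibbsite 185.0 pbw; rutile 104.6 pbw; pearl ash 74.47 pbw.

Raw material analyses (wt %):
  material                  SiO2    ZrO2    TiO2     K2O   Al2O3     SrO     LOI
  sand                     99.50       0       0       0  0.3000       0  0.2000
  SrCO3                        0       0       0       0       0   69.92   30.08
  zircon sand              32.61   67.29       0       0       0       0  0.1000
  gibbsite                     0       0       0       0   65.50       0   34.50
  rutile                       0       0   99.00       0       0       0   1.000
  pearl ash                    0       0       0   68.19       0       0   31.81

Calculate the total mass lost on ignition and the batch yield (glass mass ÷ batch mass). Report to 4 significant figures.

Full precision is kept end to end — rounding to four significant figures applies to every mid-chain value as displayed. Every reported number sees exactly one rounding; all derived quantities are carried from the batch weights per 1186 pbw of glass in exact precision (the totals, LOI, the yield, glass mass, the six compositions) as they appear in either problem or answer.
Each material's LOI contribution:
  sand: 634.4 × 0.002000 = 1.269 pbw
  SrCO3: 115.3 × 0.3008 = 34.68 pbw
  zircon sand: 196.7 × 0.001000 = 0.1967 pbw
  gibbsite: 185.0 × 0.3450 = 63.82 pbw
  rutile: 104.6 × 0.01000 = 1.046 pbw
  pearl ash: 74.47 × 0.3181 = 23.69 pbw
Total LOI = 124.7 pbw
Glass = batch − LOI = 1310 − 124.7 = 1186 pbw

LOI loss = 124.7 pbw; glass = 1186 pbw; yield = 90.48%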